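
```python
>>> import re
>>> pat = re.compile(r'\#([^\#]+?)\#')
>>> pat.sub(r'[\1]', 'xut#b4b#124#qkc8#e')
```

Each match is replaced using the text its own group 1 captured.

'xut[b4b]124[qkc8]e'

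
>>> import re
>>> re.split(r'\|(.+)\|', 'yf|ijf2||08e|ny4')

Matches to split on: at [2:13] → '|ijf2||08e|'.
`re.split` interleaves the captured-group text with the surrounding fragments.

['yf', 'ijf2||08e', 'ny4']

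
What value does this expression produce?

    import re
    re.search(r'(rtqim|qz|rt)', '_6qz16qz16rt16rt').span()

(2, 4)

`search` walks the string left to right and returns the first match it finds.
The match spans [2:4] → 'qz'.
Captured: group 1 = 'qz'.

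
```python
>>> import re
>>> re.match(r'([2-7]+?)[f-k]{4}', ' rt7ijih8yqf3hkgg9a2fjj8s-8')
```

None

This matches one or more of a character in [2-7] (lazy) (captured); then exactly 4 of a character in [f-k].
With `match`, the pattern is implicitly anchored at the beginning.
Here position 0 doesn't satisfy it, so the call returns None.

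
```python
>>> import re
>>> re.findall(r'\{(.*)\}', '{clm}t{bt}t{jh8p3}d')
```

Matches: at [0:18] match '{clm}t{bt}t{jh8p3}', group 1 = 'clm}t{bt}t{jh8p3'.
Because there's exactly one group, `findall` drops the full match and keeps group 1 from the one hit.

['clm}t{bt}t{jh8p3']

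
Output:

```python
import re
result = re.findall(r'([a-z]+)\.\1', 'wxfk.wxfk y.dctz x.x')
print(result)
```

['wxfk', 'x']

`\1` is not a pattern — it's the concrete string captured by group 1, re-applied verbatim.
Because there's exactly one group, `findall` drops the full match and keeps group 1 from each hit.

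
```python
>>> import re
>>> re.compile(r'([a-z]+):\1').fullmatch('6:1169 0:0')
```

None

The backreference `\1` re-matches whatever the first group consumed, character for character.
`fullmatch` succeeds only if the pattern covers the string from start to end.
Here the string isn't matched end-to-end, so the call returns None.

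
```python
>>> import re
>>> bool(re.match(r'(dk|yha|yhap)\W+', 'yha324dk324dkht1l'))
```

`re.match` won't scan ahead — the pattern has to work from the very first character.
Here the string doesn't start with a match, so the call returns None, and `bool(None)` is False.

False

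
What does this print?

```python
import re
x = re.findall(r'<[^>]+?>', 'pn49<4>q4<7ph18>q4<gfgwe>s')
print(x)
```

Matches: at [4:7] → '<4>'; at [9:16] → '<7ph18>'; at [18:25] → '<gfgwe>'.
No capturing groups, so `findall` returns the 3 full match strings.

['<4>', '<7ph18>', '<gfgwe>']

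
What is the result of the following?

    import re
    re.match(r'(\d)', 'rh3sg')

The pattern matches a digit (captured).
`match` is anchored at position 0; if the pattern doesn't fit there, it returns None.
Here the string doesn't start with a match, so the call returns None.

None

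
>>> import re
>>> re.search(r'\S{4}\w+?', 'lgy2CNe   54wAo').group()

With the lazy modifier that quantifier settles for the fewest repetitions that let the rest of the pattern succeed (the atoms after it are unaffected and can still be greedy).
The match spans [0:5] → 'lgy2C'.

'lgy2C'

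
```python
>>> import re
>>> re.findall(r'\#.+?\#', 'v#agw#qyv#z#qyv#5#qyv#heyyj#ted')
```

['#agw#', '#z#', '#5#', '#heyyj#']

No capturing groups, so `findall` returns the 4 full match strings.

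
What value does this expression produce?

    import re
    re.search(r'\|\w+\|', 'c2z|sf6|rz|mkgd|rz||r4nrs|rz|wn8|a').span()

Unlike `match`, `search` isn't anchored — it looks for the pattern anywhere in the string.
The match spans [3:8] → '|sf6|'.

(3, 8)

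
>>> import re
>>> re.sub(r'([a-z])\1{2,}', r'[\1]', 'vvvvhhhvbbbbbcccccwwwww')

'[v][h]v[b][c][w]'

The backreference `\1` re-matches whatever the first group consumed, character for character.
Each match is replaced using the text its own group 1 captured.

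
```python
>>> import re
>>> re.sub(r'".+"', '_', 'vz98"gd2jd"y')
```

'vz98_y'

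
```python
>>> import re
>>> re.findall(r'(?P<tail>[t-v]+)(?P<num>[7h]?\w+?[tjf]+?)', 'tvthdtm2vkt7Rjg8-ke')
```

[('tvt', 'hdt'), ('v', 'kt')]

This matches one or more of a character in [t-v] (captured as 'tail'); then optionally one of [7h], then one or more of a word character (lazy), then one or more of one of [tjf] (lazy) (captured as 'num').
With the lazy modifier that quantifier settles for the fewest repetitions that let the rest of the pattern succeed (the atoms after it are unaffected and can still be greedy).
Walking the string: at [0:6] match 'tvthdt', groups = ('tvt', 'hdt'); at [8:11] match 'vkt', groups = ('v', 'kt').
`findall` packs the 2 group values into a tuple for every match.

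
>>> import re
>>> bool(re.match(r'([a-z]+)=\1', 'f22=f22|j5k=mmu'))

With `match`, the pattern is implicitly anchored at the beginning.
Here the pattern fails at index 0, so the call returns None, and `bool(None)` is False.

False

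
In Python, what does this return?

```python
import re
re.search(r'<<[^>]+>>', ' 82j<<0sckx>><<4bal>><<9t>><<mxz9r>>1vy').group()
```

'<<0sckx>>'

`re.search` scans for the first position where the pattern succeeds.
The match spans [4:13] → '<<0sckx>>'.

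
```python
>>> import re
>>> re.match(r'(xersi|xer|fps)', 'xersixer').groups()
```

('xersi',)

The regex engine tests alternatives in the order written; an earlier branch that matches wins even if a later one would match more.
`re.match` only tries the pattern at the start of the string.
The match spans [0:5] → 'xersi'.
Captured: group 1 = 'xersi'.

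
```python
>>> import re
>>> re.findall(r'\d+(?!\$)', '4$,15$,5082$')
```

Because the assertion is negative and zero-width, positions next to the forbidden text are skipped.
Scanning left to right: at [3:4] → '1'; at [7:10] → '508'.
No capturing groups, so `findall` returns the 2 full match strings.

['1', '508']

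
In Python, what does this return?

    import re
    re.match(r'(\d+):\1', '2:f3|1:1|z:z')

None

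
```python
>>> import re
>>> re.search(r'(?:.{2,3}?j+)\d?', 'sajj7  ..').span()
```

This matches 2 to 3 of any character (lazy), then one or more of the literal 'j' (non-capturing group); then optionally a digit.
`search` walks the string left to right and returns the first match it finds.
The match spans [0:5] → 'sajj7'.

(0, 5)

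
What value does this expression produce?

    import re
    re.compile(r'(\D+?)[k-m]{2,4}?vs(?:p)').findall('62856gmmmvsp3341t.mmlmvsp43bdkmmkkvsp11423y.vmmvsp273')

['g', 't.', 'bdk', 'y.v']

A non-greedy quantifier consumes as few characters as it can — just enough that the remainder of the pattern still matches from where it stops; whatever follows it matches normally.
One capturing group, so `findall` returns just the captured substring from each match — 4 in all.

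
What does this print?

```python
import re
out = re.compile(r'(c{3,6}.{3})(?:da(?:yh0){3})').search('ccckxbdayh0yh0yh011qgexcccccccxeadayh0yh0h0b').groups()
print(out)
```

('ccckxb',)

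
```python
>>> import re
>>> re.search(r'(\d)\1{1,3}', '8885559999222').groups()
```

A backreference is literal: `\1` must see the identical characters the first group matched.
`search` walks the string left to right and returns the first match it finds.
The match spans [0:3] → '888'.
Captured: group 1 = '8'.

('8',)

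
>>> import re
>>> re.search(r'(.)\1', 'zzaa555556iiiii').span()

(0, 2)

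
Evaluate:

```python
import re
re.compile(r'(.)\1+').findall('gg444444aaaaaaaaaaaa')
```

['g', '4', 'a']

`\1` is not a pattern — it's the concrete string captured by group 1, re-applied verbatim.
With a single group, `findall` returns only what that group captured — 3 items.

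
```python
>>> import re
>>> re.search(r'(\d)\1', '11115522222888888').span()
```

(0, 2)

`\1` is not a pattern — it's the concrete string captured by group 1, re-applied verbatim.
The match spans [0:2] → '11'.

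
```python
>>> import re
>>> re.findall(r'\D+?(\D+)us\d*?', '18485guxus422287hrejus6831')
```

['ux', 'rej']

Lazy quantifiers expand one character at a time until the remainder of the pattern can match.
Because there's exactly one group, `findall` drops the full match and keeps group 1 from each hit.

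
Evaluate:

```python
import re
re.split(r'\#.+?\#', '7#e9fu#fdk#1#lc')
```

['7', 'fdk', 'lc']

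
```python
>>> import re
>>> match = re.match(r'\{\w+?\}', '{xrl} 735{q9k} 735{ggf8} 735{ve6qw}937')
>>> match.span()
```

With `match`, the pattern is implicitly anchored at the beginning.
The match spans [0:5] → '{xrl}'.

(0, 5)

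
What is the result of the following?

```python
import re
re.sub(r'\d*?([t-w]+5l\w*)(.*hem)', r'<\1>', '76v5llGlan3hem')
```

This matches zero or more of a digit (lazy); then one or more of a character in [t-w], then the literal '5l', then zero or more of a word character (captured); then zero or more of any character, then the literal 'hem' (captured).
Matches: at [0:14] → '76v5llGlan3hem'.
`\1` in the replacement pulls in group 1's text for each match.

'<v5llGlan3>'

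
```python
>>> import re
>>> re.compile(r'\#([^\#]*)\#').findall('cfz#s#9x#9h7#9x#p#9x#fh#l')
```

['s', '9h7', 'p', 'fh']

One capturing group, so `findall` returns just the captured substring from each match — 4 in all.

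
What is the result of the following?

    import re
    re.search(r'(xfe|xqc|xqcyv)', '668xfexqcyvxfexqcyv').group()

'xfe'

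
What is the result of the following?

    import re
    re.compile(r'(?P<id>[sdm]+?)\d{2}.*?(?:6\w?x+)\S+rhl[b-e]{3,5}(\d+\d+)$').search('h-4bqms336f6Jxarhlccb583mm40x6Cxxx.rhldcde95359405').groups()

('ms', '95359405')

Pattern: one or more of one of [sdm] (lazy) (captured as 'id'); then exactly 2 of a digit, then zero or more of any character (lazy); then a literal '6', then optionally a word character, then one or more of a literal 'x' (non-capturing group); then one or more of a non-whitespace character, then the literal 'rhl', then 3 to 5 of a character in [b-e]; then one or more of a digit, then one or more of a digit (captured); then anchored at the end.
Unlike `match`, `search` isn't anchored — it looks for the pattern anywhere in the string.
The match spans [5:50] → 'ms336f6Jxarhlccb583mm40x6Cxxx.rhldcde95359405'.
Captured: group 1 = 'ms', group 2 = '95359405'.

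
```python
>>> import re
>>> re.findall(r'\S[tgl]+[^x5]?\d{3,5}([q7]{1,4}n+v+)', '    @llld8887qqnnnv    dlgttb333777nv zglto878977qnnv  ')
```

['qqnnnv', '7nv', '7qnnv']

The pattern matches a non-whitespace character, then one or more of one of [tgl]; then optionally any character except [x5], then 3 to 5 of a digit; then 1 to 4 of one of [q7], then one or more of the literal 'n', then one or more of the literal 'v' (captured).
Scanning left to right: at [4:19] match '@llld8887qqnnnv', group 1 = 'qqnnnv'; at [23:37] match 'dlgttb333777nv', group 1 = '7nv'; at [38:53] match 'zglto878977qnnv', group 1 = '7qnnv'.
`findall` collects group 1 from each match (3 total).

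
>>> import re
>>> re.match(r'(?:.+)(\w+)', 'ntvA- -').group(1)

'A'

The match spans [0:4] → 'ntvA'.
Captured: group 1 = 'A'.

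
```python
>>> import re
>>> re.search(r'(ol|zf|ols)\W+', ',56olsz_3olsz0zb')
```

`re.search` tries every starting position until one works.
Here the pattern never matches, so the call returns None.

None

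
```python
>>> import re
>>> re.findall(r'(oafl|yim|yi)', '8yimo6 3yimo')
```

['yim', 'yim']

Alternation isn't longest-match — the leftmost alternative that fits at this position is chosen.
`findall` collects group 1 from each match (2 total).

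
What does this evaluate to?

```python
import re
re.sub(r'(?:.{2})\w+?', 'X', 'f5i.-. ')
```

Every occurrence is swapped for 'X'.

'X.-. '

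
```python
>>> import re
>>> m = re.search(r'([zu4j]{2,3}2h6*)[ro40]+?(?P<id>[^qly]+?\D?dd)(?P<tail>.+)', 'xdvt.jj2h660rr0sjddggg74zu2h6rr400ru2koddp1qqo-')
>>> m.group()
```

'jj2h660rr0sjddggg74zu2h6rr400ru2koddp1qqo-'

This matches 2 to 3 of one of [zu4j], then the literal '2h', then zero or more of a literal '6' (captured); then one or more of one of [ro40] (lazy); then one or more of any character except [qly] (lazy), then optionally a non-digit, then the literal 'dd' (captured as 'id'); then one or more of any character (captured as 'tail').
`re.search` scans for the first position where the pattern succeeds.
The match spans [5:47] → 'jj2h660rr0sjddggg74zu2h6rr400ru2koddp1qqo-'.
Captured: group 1 = 'jj2h66', group 2 = 'rr0sjdd', group 3 = 'ggg74zu2h6rr400ru2koddp1qqo-'.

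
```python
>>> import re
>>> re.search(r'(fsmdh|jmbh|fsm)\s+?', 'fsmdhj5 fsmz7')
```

None

Unlike `match`, `search` isn't anchored — it looks for the pattern anywhere in the string.
Here the pattern never matches, so the call returns None.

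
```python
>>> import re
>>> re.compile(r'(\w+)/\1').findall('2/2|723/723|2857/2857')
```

`\1` has to match the exact text group 1 already captured.
Walking the string: at [0:3] match '2/2', group 1 = '2'; at [4:11] match '723/723', group 1 = '723'; at [12:21] match '2857/2857', group 1 = '2857'.
With a single group, `findall` returns only what that group captured — 3 items.

['2', '723', '2857']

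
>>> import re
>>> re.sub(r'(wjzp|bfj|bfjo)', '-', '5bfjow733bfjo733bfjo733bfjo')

'5-ow733-o733-o733-o'

`|` is ordered: at each position the engine commits to the first alternative that works.
Matches: at [1:4] → 'bfj'; at [9:12] → 'bfj'; at [16:19] → 'bfj'; at [23:26] → 'bfj'.
Every occurrence is swapped for '-'.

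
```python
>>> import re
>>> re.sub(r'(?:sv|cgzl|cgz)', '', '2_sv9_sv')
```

'2_9_'

Matches: at [2:4] → 'sv'; at [6:8] → 'sv'.
`sub` substitutes '' at each match site.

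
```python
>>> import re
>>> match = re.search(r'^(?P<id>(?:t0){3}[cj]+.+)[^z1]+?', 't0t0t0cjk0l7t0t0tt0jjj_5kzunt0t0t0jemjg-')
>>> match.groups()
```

Pattern: anchored at the start of the string; then the literal 't0' repeated 3 times, then one or more of one of [cj], then one or more of any character (captured as 'id'); then one or more of any character except [z1] (lazy).
Unlike `match`, `search` isn't anchored — it looks for the pattern anywhere in the string.
The match spans [0:40] → 't0t0t0cjk0l7t0t0tt0jjj_5kzunt0t0t0jemjg-'.
Captured: group 1 = 't0t0t0cjk0l7t0t0tt0jjj_5kzunt0t0t0jemjg'.

('t0t0t0cjk0l7t0t0tt0jjj_5kzunt0t0t0jemjg',)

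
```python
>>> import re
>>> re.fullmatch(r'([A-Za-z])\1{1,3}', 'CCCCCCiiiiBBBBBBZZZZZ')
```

None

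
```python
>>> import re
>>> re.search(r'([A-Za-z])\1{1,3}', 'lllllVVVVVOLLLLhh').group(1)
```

'l'

The match spans [0:4] → 'llll'.
Captured: group 1 = 'l'.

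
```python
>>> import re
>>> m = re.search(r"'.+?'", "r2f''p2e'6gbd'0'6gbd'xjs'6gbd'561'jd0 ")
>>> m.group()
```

The match spans [3:9] → "''p2e'".

"''p2e'"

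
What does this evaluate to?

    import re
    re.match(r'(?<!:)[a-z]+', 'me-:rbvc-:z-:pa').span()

`re.match` won't scan ahead — the pattern has to work from the very first character.
The match spans [0:2] → 'me'.

(0, 2)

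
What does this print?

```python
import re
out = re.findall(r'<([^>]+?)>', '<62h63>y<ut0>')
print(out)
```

['62h63', 'ut0']

Scanning left to right: at [0:7] match '<62h63>', group 1 = '62h63'; at [8:13] match '<ut0>', group 1 = 'ut0'.
`findall` collects group 1 from each match (2 total).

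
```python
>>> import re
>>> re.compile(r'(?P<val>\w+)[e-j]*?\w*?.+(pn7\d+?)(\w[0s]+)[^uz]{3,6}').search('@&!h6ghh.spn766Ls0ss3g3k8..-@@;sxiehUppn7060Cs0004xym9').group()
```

This matches one or more of a word character (captured as 'val'); then zero or more of a character in [e-j] (lazy), then zero or more of a word character (lazy), then one or more of any character; then the literal 'pn7', then one or more of a digit (lazy) (captured); then a word character, then one or more of one of [0s] (captured); then 3 to 6 of any character except [uz].
`re.search` tries every starting position until one works.
The match spans [3:50] → 'h6ghh.spn766Ls0ss3g3k8..-@@;sxiehUppn7060Cs0004'.
Captured: group 1 = 'h6ghh', group 2 = 'pn70', group 3 = '60'.

'h6ghh.spn766Ls0ss3g3k8..-@@;sxiehUppn7060Cs0004'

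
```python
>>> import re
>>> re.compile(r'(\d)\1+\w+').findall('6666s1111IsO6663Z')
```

['6']

`\1` is not a pattern — it's the concrete string captured by group 1, re-applied verbatim.
Matches: at [0:17] match '6666s1111IsO6663Z', group 1 = '6'.
One capturing group, so `findall` returns just the captured substring from the one match — 1 in all.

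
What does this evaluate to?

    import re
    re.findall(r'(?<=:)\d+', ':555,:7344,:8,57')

Lookahead/lookbehind check context without consuming it, so the matched span excludes the asserted characters.
`findall` yields the raw match text (3 of them) because the pattern has no groups.

['555', '7344', '8']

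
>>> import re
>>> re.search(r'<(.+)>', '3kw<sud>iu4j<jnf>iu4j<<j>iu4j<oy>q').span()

Unlike `match`, `search` isn't anchored — it looks for the pattern anywhere in the string.
The match spans [3:33] → '<sud>iu4j<jnf>iu4j<<j>iu4j<oy>'.
Captured: group 1 = 'sud>iu4j<jnf>iu4j<<j>iu4j<oy'.

(3, 33)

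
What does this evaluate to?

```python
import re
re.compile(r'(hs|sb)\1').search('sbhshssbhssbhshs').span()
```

`\1` has to match the exact text group 1 already captured.
The match spans [2:6] → 'hshs'.

(2, 6)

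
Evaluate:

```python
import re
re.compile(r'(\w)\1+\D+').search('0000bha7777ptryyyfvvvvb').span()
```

After group 1 captures some text, `\1` only succeeds where that same text appears again.
`re.search` tries every starting position until one works.
The match spans [0:7] → '0000bha'.
Captured: group 1 = '0'.

(0, 7)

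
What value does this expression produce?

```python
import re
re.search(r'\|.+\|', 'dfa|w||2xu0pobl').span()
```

`search` walks the string left to right and returns the first match it finds.
The match spans [3:7] → '|w||'.

(3, 7)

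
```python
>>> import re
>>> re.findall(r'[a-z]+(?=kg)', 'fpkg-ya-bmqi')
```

The positive lookaround only admits positions where the adjacent text matches; those characters stay outside the span.
Scanning left to right: at [0:2] → 'fp'.
No capturing groups, so `findall` returns the 1 full match string.

['fp']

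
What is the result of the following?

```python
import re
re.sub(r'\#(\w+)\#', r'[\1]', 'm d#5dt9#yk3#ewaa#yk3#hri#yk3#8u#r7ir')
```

'm d[5dt9]yk3[ewaa]yk3[hri]yk3[8u]r7ir'

Matches: at [3:9] → '#5dt9#'; at [12:18] → '#ewaa#'; at [21:26] → '#hri#'; at [29:33] → '#8u#'.
Each match is replaced using the text its own group 1 captured.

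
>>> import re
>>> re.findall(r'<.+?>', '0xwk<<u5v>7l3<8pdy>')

['<<u5v>', '<8pdy>']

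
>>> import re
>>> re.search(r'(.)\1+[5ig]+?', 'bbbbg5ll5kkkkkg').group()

The backreference `\1` re-matches whatever the first group consumed, character for character.
The match spans [0:5] → 'bbbbg'.

'bbbbg'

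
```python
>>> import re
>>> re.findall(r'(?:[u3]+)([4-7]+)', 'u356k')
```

['56']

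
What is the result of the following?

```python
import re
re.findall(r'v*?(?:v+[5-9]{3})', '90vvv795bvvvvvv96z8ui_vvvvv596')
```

['vvv795', 'vvvvv596']

With no groups in the pattern, `findall` gives back each whole match — 2 here.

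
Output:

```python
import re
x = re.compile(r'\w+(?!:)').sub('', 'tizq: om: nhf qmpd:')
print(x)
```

q: m:  d:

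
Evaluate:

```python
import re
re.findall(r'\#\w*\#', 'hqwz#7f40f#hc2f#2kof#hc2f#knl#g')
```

['#7f40f#', '#2kof#', '#knl#']

Scanning left to right: at [4:11] → '#7f40f#'; at [15:21] → '#2kof#'; at [25:30] → '#knl#'.
With no groups in the pattern, `findall` gives back each whole match — 3 here.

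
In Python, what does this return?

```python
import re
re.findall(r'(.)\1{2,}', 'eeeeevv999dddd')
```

The backreference `\1` re-matches whatever the first group consumed, character for character.
Scanning left to right: at [0:5] match 'eeeee', group 1 = 'e'; at [7:10] match '999', group 1 = '9'; at [10:14] match 'dddd', group 1 = 'd'.
With a single group, `findall` returns only what that group captured — 3 items.

['e', '9', 'd']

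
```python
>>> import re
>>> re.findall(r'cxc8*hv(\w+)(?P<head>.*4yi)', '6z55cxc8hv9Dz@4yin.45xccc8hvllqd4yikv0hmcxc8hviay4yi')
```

[('9Dz', '@4yin.45xccc8hvllqd4yikv0hmcxc8hviay4yi')]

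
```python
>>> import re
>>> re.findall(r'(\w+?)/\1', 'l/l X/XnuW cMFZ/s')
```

['l', 'X']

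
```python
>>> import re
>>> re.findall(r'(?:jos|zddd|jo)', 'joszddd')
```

Alternation isn't longest-match — the leftmost alternative that fits at this position is chosen.
No capturing groups, so `findall` returns the 2 full match strings.

['jos', 'zddd']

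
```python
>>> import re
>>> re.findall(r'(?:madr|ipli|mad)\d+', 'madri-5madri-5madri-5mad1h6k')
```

['mad1']

Walking the string: at [21:25] → 'mad1'.
Since nothing is captured, `findall` lists the 1 matched substring directly.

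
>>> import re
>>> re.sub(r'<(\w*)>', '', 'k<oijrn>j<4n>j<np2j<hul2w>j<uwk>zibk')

'kjj<np2jjzibk'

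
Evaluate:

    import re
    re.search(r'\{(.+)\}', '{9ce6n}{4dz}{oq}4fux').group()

'{9ce6n}{4dz}{oq}'

`re.search` scans for the first position where the pattern succeeds.
The match spans [0:16] → '{9ce6n}{4dz}{oq}'.
Captured: group 1 = '9ce6n}{4dz}{oq'.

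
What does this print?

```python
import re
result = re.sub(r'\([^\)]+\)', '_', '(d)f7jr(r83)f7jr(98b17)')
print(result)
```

_f7jr_f7jr_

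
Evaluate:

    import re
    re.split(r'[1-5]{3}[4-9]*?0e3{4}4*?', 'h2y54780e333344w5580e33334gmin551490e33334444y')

Pattern: exactly 3 of a character in [1-5], then zero or more of a character in [4-9] (lazy); then the literal '0e', then exactly 4 of the literal '3', then zero or more of the literal '4' (lazy).
Because the quantifier is non-greedy, it stops expanding at the earliest point where the rest of the pattern can succeed.
Matches to split on: at [30:41] → '551490e3333'.
Splitting on the pattern gives 2 pieces.

['h2y54780e333344w5580e33334gmin', '4444y']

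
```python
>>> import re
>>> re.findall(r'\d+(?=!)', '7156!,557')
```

Lookahead/lookbehind check context without consuming it, so the matched span excludes the asserted characters.
No capturing groups, so `findall` returns the 1 full match string.

['7156']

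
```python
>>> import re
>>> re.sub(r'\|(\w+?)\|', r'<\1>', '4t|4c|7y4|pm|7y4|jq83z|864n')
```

'4t<4c>7y4<pm>7y4<jq83z>864n'

The replacement refers to a captured group, so each match is rewritten using its own captured text.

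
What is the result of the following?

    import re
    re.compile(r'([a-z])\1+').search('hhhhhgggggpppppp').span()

`\1` is not a pattern — it's the concrete string captured by group 1, re-applied verbatim.
The match spans [0:5] → 'hhhhh'.

(0, 5)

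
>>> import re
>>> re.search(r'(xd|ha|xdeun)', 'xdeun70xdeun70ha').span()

Alternation isn't longest-match — the leftmost alternative that fits at this position is chosen.
The match spans [0:2] → 'xd'.

(0, 2)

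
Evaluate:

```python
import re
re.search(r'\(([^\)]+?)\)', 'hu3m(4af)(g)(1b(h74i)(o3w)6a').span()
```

(4, 9)

`re.search` scans for the first position where the pattern succeeds.
The match spans [4:9] → '(4af)'.
Captured: group 1 = '4af'.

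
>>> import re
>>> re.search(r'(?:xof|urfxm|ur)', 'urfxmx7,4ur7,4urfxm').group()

'urfxm'

Alternation isn't longest-match — the leftmost alternative that fits at this position is chosen.
The match spans [0:5] → 'urfxm'.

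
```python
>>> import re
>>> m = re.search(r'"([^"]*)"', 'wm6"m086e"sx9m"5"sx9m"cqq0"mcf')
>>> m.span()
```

Unlike `match`, `search` isn't anchored — it looks for the pattern anywhere in the string.
The match spans [3:10] → '"m086e"'.
Captured: group 1 = 'm086e'.

(3, 10)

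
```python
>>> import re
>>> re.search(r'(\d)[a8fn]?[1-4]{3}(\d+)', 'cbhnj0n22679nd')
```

Pattern: a digit (captured); then optionally one of [a8fn], then exactly 3 of a character in [1-4]; then one or more of a digit (captured).
Here nothing in the string fits, so the call returns None.

None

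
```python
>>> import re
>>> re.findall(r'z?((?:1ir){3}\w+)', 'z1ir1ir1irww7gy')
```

['1ir1ir1irww7gy']

Pattern: optionally a literal 'z'; then the literal '1ir' repeated 3 times, then one or more of a word character (captured).
Matches: at [0:15] match 'z1ir1ir1irww7gy', group 1 = '1ir1ir1irww7gy'.
One capturing group, so `findall` returns just the captured substring from the one match — 1 in all.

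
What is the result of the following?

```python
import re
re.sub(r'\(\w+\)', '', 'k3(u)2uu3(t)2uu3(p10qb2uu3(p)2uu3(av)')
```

Matches: at [2:5] → '(u)'; at [9:12] → '(t)'; at [26:29] → '(p)'; at [33:37] → '(av)'.
Every occurrence is swapped for ''.

'k32uu32uu3(p10qb2uu32uu3'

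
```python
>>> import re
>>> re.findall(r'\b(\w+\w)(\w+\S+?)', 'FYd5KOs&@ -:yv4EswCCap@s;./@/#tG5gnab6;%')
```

[('FYd5KO', 's&'), ('yv4EswCCa', 'p@'), ('tG5gnab', '6;')]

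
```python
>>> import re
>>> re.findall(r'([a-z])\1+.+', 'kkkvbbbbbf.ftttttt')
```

`\1` has to match the exact text group 1 already captured.
Walking the string: at [0:18] match 'kkkvbbbbbf.ftttttt', group 1 = 'k'.
`findall` collects group 1 from the one match (1 total).

['k']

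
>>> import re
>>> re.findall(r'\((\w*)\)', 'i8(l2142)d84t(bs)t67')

['l2142', 'bs']

With a single group, `findall` returns only what that group captured — 2 items.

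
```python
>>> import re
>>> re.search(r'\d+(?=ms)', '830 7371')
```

None

Lookahead/lookbehind check context without consuming it, so the matched span excludes the asserted characters.
Here no position works, so the call returns None.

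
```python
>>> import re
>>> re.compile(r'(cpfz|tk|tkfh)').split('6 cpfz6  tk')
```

['6 ', 'cpfz', '6  ', 'tk', '']

With a capturing group present, the delimiter's captured portion is kept in the result list.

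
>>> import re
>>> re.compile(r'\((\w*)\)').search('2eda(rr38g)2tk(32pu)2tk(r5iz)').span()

The match spans [4:11] → '(rr38g)'.

(4, 11)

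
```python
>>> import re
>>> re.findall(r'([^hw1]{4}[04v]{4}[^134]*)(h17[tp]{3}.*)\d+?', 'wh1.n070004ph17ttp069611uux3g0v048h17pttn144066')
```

The pattern matches exactly 4 of any character except [hw1], then exactly 4 of one of [04v], then zero or more of any character except [134] (captured); then the literal 'h17', then exactly 3 of one of [tp], then zero or more of any character (captured); then one or more of a digit (lazy).
`findall` packs the 2 group values into a tuple for every match.

[('.n070004p', 'h17ttp069611uux3g0v048h17pttn14406')]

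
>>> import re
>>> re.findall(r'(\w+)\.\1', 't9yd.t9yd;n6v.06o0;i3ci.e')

['t9yd']

The backreference `\1` re-matches whatever the first group consumed, character for character.
Walking the string: at [0:9] match 't9yd.t9yd', group 1 = 't9yd'.
One capturing group, so `findall` returns just the captured substring from the one match — 1 in all.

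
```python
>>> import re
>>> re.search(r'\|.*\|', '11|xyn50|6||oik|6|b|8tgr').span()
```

(2, 20)

`search` walks the string left to right and returns the first match it finds.
The match spans [2:20] → '|xyn50|6||oik|6|b|'.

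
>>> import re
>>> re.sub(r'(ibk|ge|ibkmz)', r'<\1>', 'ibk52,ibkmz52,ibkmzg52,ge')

Branches in `(...|...)` are attempted left-to-right; the first branch that allows the whole pattern to succeed is taken.
Matches: at [0:3] → 'ibk'; at [6:9] → 'ibk'; at [14:17] → 'ibk'; at [23:25] → 'ge'.
The replacement refers to a captured group, so each match is rewritten using its own captured text.

'<ibk>52,<ibk>mz52,<ibk>mzg52,<ge>'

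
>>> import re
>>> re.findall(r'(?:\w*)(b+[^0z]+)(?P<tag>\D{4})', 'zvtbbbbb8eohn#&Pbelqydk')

[('b8eohn#&Pbel', 'qydk')]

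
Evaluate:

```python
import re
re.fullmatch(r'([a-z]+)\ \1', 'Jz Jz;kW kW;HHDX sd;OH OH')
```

None

A backreference is literal: `\1` must see the identical characters the first group matched.
For `fullmatch`, every character of the input must be accounted for by the pattern.
Here the string isn't matched end-to-end, so the call returns None.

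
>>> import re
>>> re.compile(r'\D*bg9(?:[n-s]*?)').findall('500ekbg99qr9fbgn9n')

['ekbg9']

No capturing groups, so `findall` returns the 1 full match string.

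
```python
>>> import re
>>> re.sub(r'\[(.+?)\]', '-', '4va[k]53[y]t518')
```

Every occurrence is swapped for '-'.

'4va-53-t518'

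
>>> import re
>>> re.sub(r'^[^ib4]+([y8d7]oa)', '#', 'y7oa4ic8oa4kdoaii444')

This matches anchored at the start of the string; then one or more of any character except [ib4]; then one of [y8d7], then the literal 'oa' (captured).
Matches: at [0:4] → 'y7oa'.
Every occurrence is swapped for '#'.

'#4ic8oa4kdoaii444'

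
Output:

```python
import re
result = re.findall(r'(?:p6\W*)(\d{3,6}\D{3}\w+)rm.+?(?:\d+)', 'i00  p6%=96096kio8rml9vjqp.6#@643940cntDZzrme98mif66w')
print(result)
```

This matches the literal 'p6', then zero or more of a non-word character (non-capturing group); then 3 to 6 of a digit, then exactly 3 of a non-digit, then one or more of a word character (captured); then the literal 'rm', then one or more of any character (lazy); then one or more of a digit (non-capturing group).
Scanning left to right: at [5:22] match 'p6%=96096kio8rml9', group 1 = '96096kio8'.
One capturing group, so `findall` returns just the captured substring from the one match — 1 in all.

['96096kio8']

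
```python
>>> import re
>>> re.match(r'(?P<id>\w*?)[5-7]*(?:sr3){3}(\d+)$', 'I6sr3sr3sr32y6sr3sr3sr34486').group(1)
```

'I6sr3sr3sr32y'

This matches zero or more of a word character (lazy) (captured as 'id'); then zero or more of a character in [5-7], then the literal 'sr3' repeated 3 times; then one or more of a digit (captured); then anchored at the end.
With the lazy modifier that quantifier settles for the fewest repetitions that let the rest of the pattern succeed (the atoms after it are unaffected and can still be greedy).
`re.match` won't scan ahead — the pattern has to work from the very first character.
The match spans [0:27] → 'I6sr3sr3sr32y6sr3sr3sr34486'.
Captured: group 1 = 'I6sr3sr3sr32y', group 2 = '4486'.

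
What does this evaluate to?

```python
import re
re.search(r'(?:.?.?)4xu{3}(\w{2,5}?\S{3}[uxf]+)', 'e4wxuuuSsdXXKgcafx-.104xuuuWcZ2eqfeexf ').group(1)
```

The match spans [20:34] → '104xuuuWcZ2eqf'.
Captured: group 1 = 'WcZ2eqf'.

'WcZ2eqf'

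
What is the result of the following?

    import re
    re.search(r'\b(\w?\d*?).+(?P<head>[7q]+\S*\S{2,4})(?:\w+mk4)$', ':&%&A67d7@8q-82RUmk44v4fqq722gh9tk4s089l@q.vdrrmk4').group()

'A67d7@8q-82RUmk44v4fqq722gh9tk4s089l@q.vdrrmk4'

Pattern: a word boundary (`\b`, zero-width); then optionally a word character, then zero or more of a digit (lazy) (captured); then one or more of any character; then one or more of one of [7q], then zero or more of a non-whitespace character, then 2 to 4 of a non-whitespace character (captured as 'head'); then one or more of a word character, then the literal 'mk4' (non-capturing group); then anchored at the end.
`re.search` scans for the first position where the pattern succeeds.
The match spans [4:50] → 'A67d7@8q-82RUmk44v4fqq722gh9tk4s089l@q.vdrrmk4'.
Captured: group 1 = 'A', group 2 = 'q.vdr'.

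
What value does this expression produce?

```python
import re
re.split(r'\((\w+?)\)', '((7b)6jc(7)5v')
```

['(', '7b', '6jc', '7', '5v']

Matches to split on: at [1:5] → '(7b)'; at [8:11] → '(7)'.
`re.split` interleaves the captured-group text with the surrounding fragments.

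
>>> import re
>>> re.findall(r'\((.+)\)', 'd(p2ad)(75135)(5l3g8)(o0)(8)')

['p2ad)(75135)(5l3g8)(o0)(8']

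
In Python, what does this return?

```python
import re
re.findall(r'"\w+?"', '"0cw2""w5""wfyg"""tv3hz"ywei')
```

Matches: at [0:6] → '"0cw2"'; at [6:10] → '"w5"'; at [10:16] → '"wfyg"'; at [17:24] → '"tv3hz"'.
Since nothing is captured, `findall` lists the 4 matched substrings directly.

['"0cw2"', '"w5"', '"wfyg"', '"tv3hz"']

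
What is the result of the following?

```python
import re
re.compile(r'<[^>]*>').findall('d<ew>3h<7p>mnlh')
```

`findall` yields the raw match text (2 of them) because the pattern has no groups.

['<ew>', '<7p>']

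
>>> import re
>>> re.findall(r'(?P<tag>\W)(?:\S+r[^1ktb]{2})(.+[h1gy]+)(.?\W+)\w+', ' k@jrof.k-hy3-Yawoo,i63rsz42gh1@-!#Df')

[(' ', '42gh1', '@-!#')]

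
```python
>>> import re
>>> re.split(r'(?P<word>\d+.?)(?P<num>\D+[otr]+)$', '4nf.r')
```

This matches one or more of a digit, then optionally any character (captured as 'word'); then one or more of a non-digit, then one or more of one of [otr] (captured as 'num'); then anchored at the end.
Matches to split on: at [0:5] → '4nf.r'.
The group in the pattern means `split` returns the separators' captures alongside the pieces.

['', '4n', 'f.r', '']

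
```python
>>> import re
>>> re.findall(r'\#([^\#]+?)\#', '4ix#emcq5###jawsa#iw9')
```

With a single group, `findall` returns only what that group captured — 2 items.

['emcq5', 'jawsa']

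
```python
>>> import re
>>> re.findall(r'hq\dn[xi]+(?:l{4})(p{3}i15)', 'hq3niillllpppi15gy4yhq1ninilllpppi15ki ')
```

['pppi15']

The pattern matches the literal 'hq', then a digit, then the literal 'n'; then one or more of one of [xi]; then exactly 4 of a literal 'l' (non-capturing group); then exactly 3 of a literal 'p', then the literal 'i15' (captured).
Matches: at [0:16] match 'hq3niillllpppi15', group 1 = 'pppi15'.
With a single group, `findall` returns only what that group captured — 1 item.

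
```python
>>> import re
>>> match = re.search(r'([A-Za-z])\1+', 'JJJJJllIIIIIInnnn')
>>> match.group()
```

'JJJJJ'

`\1` is not a pattern — it's the concrete string captured by group 1, re-applied verbatim.
`re.search` tries every starting position until one works.
The match spans [0:5] → 'JJJJJ'.
Captured: group 1 = 'J'.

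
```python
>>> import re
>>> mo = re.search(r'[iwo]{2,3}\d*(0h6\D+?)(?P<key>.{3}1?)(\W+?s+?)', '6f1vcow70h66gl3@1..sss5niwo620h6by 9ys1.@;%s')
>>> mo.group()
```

'iwo620h6by 9ys1.@;%s'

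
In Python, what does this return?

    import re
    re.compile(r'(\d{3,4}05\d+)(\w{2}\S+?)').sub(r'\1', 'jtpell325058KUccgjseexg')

'jtpell325058cgjseexg'

Lazy quantifiers expand one character at a time until the remainder of the pattern can match.
The replacement refers to a captured group, so each match is rewritten using its own captured text.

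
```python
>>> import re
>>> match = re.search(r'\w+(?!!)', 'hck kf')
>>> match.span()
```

The negative lookaround is zero-width — it rules out positions where the adjacent text would match, without consuming anything.
`search` walks the string left to right and returns the first match it finds.
The match spans [0:3] → 'hck'.

(0, 3)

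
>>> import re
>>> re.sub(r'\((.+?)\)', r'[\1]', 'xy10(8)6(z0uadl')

Matches: at [4:7] → '(8)'.
`\1` in the replacement pulls in group 1's text for each match.

'xy10[8]6(z0uadl'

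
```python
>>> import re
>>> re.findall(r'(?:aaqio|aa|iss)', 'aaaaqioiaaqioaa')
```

['aa', 'aaqio', 'aaqio', 'aa']

Alternation tries branches left to right and keeps the first one that lets the overall match succeed at that position.
Walking the string: at [0:2] → 'aa'; at [2:7] → 'aaqio'; at [8:13] → 'aaqio'; at [13:15] → 'aa'.
With no groups in the pattern, `findall` gives back each whole match — 4 here.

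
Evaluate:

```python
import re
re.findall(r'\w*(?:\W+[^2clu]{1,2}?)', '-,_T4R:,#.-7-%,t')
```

This matches zero or more of a word character; then one or more of a non-word character, then 1 to 2 of any character except [2clu] (lazy) (non-capturing group).
Lazy quantifiers expand one character at a time until the remainder of the pattern can match.
Walking the string: at [0:3] → '-,_'; at [3:12] → 'T4R:,#.-7'; at [12:16] → '-%,t'.
No capturing groups, so `findall` returns the 3 full match strings.

['-,_', 'T4R:,#.-7', '-%,t']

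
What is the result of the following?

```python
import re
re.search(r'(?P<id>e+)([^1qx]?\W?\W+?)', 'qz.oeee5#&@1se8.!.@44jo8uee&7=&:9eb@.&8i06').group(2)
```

Pattern: one or more of a literal 'e' (captured as 'id'); then optionally any character except [1qx], then optionally a non-word character, then one or more of a non-word character (lazy) (captured).
A non-greedy quantifier consumes as few characters as it can — just enough that the remainder of the pattern still matches from where it stops; whatever follows it matches normally.
Unlike `match`, `search` isn't anchored — it looks for the pattern anywhere in the string.
The match spans [4:10] → 'eee5#&'.
Captured: group 1 = 'eee', group 2 = '5#&'.

'5#&'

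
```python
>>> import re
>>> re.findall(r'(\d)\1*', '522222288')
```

['5', '2', '8']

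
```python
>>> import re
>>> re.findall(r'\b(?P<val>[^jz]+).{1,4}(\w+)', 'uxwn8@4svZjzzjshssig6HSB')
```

[('uxwn8@4svZ', 'shssig6HSB')]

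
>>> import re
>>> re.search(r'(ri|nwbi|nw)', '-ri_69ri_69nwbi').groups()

('ri',)

`re.search` scans for the first position where the pattern succeeds.
The match spans [1:3] → 'ri'.
Captured: group 1 = 'ri'.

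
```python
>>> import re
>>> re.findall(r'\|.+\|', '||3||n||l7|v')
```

['||3||n||l7|']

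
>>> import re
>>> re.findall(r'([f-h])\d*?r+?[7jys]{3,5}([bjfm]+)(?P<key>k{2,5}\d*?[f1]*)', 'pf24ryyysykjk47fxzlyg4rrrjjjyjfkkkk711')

[('g', 'f', 'kkkk')]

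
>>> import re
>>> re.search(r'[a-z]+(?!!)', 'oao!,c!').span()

`(?!…)`/`(?<!…)` only lets a position through if the neighbouring text does NOT match; no characters are consumed.
The match spans [0:2] → 'oa'.

(0, 2)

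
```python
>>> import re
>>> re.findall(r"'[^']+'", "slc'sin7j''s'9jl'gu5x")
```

No capturing groups, so `findall` returns the 2 full match strings.

["'sin7j'", "'s'"]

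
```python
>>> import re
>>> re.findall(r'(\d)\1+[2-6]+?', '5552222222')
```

['5', '2']

`\1` is not a pattern — it's the concrete string captured by group 1, re-applied verbatim.
Walking the string: at [0:4] match '5552', group 1 = '5'; at [4:10] match '222222', group 1 = '2'.
Because there's exactly one group, `findall` drops the full match and keeps group 1 from each hit.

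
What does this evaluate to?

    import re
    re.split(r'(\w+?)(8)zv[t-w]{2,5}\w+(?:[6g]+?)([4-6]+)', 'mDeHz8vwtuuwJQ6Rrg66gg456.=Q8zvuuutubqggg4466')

['mDeHz8vwtuuwJQ6Rrg66gg456.=', 'Q', '8', '6', '']

Pattern: one or more of a word character (lazy) (captured); then a literal '8' (captured); then the literal 'zv', then 2 to 5 of a character in [t-w], then one or more of a word character; then one or more of one of [6g] (lazy) (non-capturing group); then one or more of a character in [4-6] (captured).
Matches to split on: at [27:45] → 'Q8zvuuutubqggg4466'.
`re.split` interleaves the captured-group text with the surrounding fragments.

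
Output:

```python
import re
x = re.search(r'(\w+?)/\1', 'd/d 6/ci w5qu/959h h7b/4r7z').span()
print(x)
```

A backreference is literal: `\1` must see the identical characters the first group matched.
`re.search` tries every starting position until one works.
The match spans [0:3] → 'd/d'.
Captured: group 1 = 'd'.

(0, 3)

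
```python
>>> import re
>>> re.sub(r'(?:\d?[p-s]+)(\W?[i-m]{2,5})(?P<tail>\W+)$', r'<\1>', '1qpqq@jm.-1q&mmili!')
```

'1qpqq@jm.-<&mmili>'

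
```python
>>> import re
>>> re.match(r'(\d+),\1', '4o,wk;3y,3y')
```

With `match`, the pattern is implicitly anchored at the beginning.
Here the string doesn't start with a match, so the call returns None.

None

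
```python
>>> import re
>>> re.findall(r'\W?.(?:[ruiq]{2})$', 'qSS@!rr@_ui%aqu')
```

Pattern: optionally a non-word character, then any character; then exactly 2 of one of [ruiq] (non-capturing group); then anchored at the end.
Scanning left to right: at [11:15] → '%aqu'.
Since nothing is captured, `findall` lists the 1 matched substring directly.

['%aqu']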